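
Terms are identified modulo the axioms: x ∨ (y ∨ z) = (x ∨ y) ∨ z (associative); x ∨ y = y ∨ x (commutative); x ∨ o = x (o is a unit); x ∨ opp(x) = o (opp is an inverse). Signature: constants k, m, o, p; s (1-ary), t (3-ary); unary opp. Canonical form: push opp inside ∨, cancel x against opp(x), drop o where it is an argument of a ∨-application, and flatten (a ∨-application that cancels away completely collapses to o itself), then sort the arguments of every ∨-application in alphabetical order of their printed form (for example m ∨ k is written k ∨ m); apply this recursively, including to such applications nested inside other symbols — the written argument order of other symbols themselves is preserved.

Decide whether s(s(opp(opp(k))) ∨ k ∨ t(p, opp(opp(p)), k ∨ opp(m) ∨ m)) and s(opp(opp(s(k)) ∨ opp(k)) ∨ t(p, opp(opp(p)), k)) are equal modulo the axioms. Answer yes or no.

Answer: yes — both canonical forms are s(k ∨ s(k) ∨ t(p, p, k))

Derivation:
Left:  s(s(opp(opp(k))) ∨ k ∨ t(p, opp(opp(p)), k ∨ opp(m) ∨ m))
  Descend into:  s(opp(opp(k))) ∨ k ∨ t(p, opp(opp(p)), k ∨ opp(m) ∨ m)
  Push opp inside:  distribute opp over ∨ and collapse double opp
  Combine occurrences:  s(k) ∨ k ∨ t(p, p, k)
  Sort:  k ∨ s(k) ∨ t(p, p, k)
  Reassemble:  s(k ∨ s(k) ∨ t(p, p, k))
Right:  s(opp(opp(s(k)) ∨ opp(k)) ∨ t(p, opp(opp(p)), k))
  Focus inside:  opp(opp(s(k)) ∨ opp(k)) ∨ t(p, opp(opp(p)), k)
  Push opp inside:  distribute opp over ∨ and collapse double opp
  Collect terms:  s(k) ∨ k ∨ t(p, p, k)
  Sort arguments:  k ∨ s(k) ∨ t(p, p, k)
  Reassemble:  s(k ∨ s(k) ∨ t(p, p, k))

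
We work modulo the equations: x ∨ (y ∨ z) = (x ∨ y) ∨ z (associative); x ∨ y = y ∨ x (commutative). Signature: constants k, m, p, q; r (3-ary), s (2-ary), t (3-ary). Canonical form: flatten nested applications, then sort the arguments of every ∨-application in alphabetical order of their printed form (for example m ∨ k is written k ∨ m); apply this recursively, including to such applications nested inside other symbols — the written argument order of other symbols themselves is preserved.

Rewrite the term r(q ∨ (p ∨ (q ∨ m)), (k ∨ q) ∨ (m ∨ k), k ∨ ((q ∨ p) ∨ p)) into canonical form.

Answer: r(m ∨ p ∨ q ∨ q, k ∨ k ∨ m ∨ q, k ∨ p ∨ p ∨ q)

Derivation:
Work inside:  k ∨ ((q ∨ p) ∨ p)
Merge nested applications:  k ∨ q ∨ p ∨ p
Sort:  k ∨ p ∨ p ∨ q
Rebuild:  r(m ∨ p ∨ q ∨ q, k ∨ k ∨ m ∨ q, k ∨ p ∨ p ∨ q)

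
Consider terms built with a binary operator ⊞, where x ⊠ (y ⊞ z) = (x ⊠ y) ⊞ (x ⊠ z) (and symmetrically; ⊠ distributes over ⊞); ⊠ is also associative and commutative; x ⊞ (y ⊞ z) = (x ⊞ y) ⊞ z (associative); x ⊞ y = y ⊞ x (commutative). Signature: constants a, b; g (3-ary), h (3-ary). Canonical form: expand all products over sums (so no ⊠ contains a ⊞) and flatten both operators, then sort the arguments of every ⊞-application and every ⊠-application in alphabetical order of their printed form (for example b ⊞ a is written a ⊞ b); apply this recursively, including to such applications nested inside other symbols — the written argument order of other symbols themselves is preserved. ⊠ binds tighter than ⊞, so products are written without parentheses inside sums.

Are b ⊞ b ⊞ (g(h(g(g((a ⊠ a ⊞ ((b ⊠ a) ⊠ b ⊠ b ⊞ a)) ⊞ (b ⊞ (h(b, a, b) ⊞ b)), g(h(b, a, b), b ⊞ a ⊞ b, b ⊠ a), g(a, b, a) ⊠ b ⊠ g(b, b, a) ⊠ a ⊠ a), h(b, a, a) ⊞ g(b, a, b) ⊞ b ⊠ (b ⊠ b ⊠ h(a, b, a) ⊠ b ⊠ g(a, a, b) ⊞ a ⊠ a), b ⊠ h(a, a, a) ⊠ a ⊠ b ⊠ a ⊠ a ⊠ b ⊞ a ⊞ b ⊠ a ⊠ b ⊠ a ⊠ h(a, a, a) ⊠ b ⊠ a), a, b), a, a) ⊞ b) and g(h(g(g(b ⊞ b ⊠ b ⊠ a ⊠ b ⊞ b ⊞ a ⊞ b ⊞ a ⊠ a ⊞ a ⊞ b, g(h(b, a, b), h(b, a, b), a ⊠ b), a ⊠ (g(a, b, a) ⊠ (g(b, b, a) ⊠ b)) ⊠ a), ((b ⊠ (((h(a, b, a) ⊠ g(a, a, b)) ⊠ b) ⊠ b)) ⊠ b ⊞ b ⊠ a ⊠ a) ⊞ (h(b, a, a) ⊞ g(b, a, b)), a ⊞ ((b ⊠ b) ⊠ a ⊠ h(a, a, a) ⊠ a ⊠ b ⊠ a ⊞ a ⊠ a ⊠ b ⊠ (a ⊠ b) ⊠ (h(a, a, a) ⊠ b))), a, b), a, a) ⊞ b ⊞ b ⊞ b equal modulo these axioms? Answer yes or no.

Answer: no — b ⊞ b ⊞ b ⊞ g(h(g(g(a ⊞ a ⊠ a ⊞ a ⊠ b ⊠ b ⊠ b ⊞ b ⊞ b ⊞ h(b, a, b), g(h(b, a, b), a ⊞ b ⊞ b, a ⊠ b), a ⊠ a ⊠ b ⊠ g(a, b, a) ⊠ g(b, b, a)), a ⊠ a ⊠ b ⊞ b ⊠ b ⊠ b ⊠ b ⊠ g(a, a, b) ⊠ h(a, b, a) ⊞ g(b, a, b) ⊞ h(b, a, a), a ⊞ a ⊠ a ⊠ a ⊠ b ⊠ b ⊠ b ⊠ h(a, a, a) ⊞ a ⊠ a ⊠ a ⊠ b ⊠ b ⊠ b ⊠ h(a, a, a)), a, b), a, a) vs b ⊞ b ⊞ b ⊞ g(h(g(g(a ⊞ a ⊞ a ⊠ a ⊞ a ⊠ b ⊠ b ⊠ b ⊞ b ⊞ b ⊞ b ⊞ b, g(h(b, a, b), h(b, a, b), a ⊠ b), a ⊠ a ⊠ b ⊠ g(a, b, a) ⊠ g(b, b, a)), a ⊠ a ⊠ b ⊞ b ⊠ b ⊠ b ⊠ b ⊠ g(a, a, b) ⊠ h(a, b, a) ⊞ g(b, a, b) ⊞ h(b, a, a), a ⊞ a ⊠ a ⊠ a ⊠ b ⊠ b ⊠ b ⊠ h(a, a, a) ⊞ a ⊠ a ⊠ a ⊠ b ⊠ b ⊠ b ⊠ h(a, a, a)), a, b), a, a)

Derivation:
Left:  b ⊞ b ⊞ (g(h(g(g((a ⊠ a ⊞ ((b ⊠ a) ⊠ b ⊠ b ⊞ a)) ⊞ (b ⊞ (h(b, a, b) ⊞ b)), g(h(b, a, b), b ⊞ a ⊞ b, b ⊠ a), g(a, b, a) ⊠ b ⊠ g(b, b, a) ⊠ a ⊠ a), h(b, a, a) ⊞ g(b, a, b) ⊞ b ⊠ (b ⊠ b ⊠ h(a, b, a) ⊠ b ⊠ g(a, a, b) ⊞ a ⊠ a), b ⊠ h(a, a, a) ⊠ a ⊠ b ⊠ a ⊠ a ⊠ b ⊞ a ⊞ b ⊠ a ⊠ b ⊠ a ⊠ h(a, a, a) ⊠ b ⊠ a), a, b), a, a) ⊞ b)
  Expand:  b ⊞ b ⊞ g(h(g(g(a ⊞ a ⊠ a ⊞ a ⊠ b ⊠ b ⊠ b ⊞ b ⊞ b ⊞ h(b, a, b), g(h(b, a, b), a ⊞ b ⊞ b, a ⊠ b), a ⊠ a ⊠ b ⊠ g(a, b, a) ⊠ g(b, b, a)), a ⊠ a ⊠ b ⊞ b ⊠ b ⊠ b ⊠ b ⊠ g(a, a, b) ⊠ h(a, b, a) ⊞ g(b, a, b) ⊞ h(b, a, a), a ⊞ a ⊠ a ⊠ a ⊠ b ⊠ b ⊠ b ⊠ h(a, a, a) ⊞ a ⊠ a ⊠ a ⊠ b ⊠ b ⊠ b ⊠ h(a, a, a)), a, b), a, a) ⊞ b
  Sort:  b ⊞ b ⊞ b ⊞ g(h(g(g(a ⊞ a ⊠ a ⊞ a ⊠ b ⊠ b ⊠ b ⊞ b ⊞ b ⊞ h(b, a, b), g(h(b, a, b), a ⊞ b ⊞ b, a ⊠ b), a ⊠ a ⊠ b ⊠ g(a, b, a) ⊠ g(b, b, a)), a ⊠ a ⊠ b ⊞ b ⊠ b ⊠ b ⊠ b ⊠ g(a, a, b) ⊠ h(a, b, a) ⊞ g(b, a, b) ⊞ h(b, a, a), a ⊞ a ⊠ a ⊠ a ⊠ b ⊠ b ⊠ b ⊠ h(a, a, a) ⊞ a ⊠ a ⊠ a ⊠ b ⊠ b ⊠ b ⊠ h(a, a, a)), a, b), a, a)
Right:  g(h(g(g(b ⊞ b ⊠ b ⊠ a ⊠ b ⊞ b ⊞ a ⊞ b ⊞ a ⊠ a ⊞ a ⊞ b, g(h(b, a, b), h(b, a, b), a ⊠ b), a ⊠ (g(a, b, a) ⊠ (g(b, b, a) ⊠ b)) ⊠ a), ((b ⊠ (((h(a, b, a) ⊠ g(a, a, b)) ⊠ b) ⊠ b)) ⊠ b ⊞ b ⊠ a ⊠ a) ⊞ (h(b, a, a) ⊞ g(b, a, b)), a ⊞ ((b ⊠ b) ⊠ a ⊠ h(a, a, a) ⊠ a ⊠ b ⊠ a ⊞ a ⊠ a ⊠ b ⊠ (a ⊠ b) ⊠ (h(a, a, a) ⊠ b))), a, b), a, a) ⊞ b ⊞ b ⊞ b
  Flatten:  g(h(g(g(a ⊞ a ⊞ a ⊠ a ⊞ a ⊠ b ⊠ b ⊠ b ⊞ b ⊞ b ⊞ b ⊞ b, g(h(b, a, b), h(b, a, b), a ⊠ b), a ⊠ a ⊠ b ⊠ g(a, b, a) ⊠ g(b, b, a)), a ⊠ a ⊠ b ⊞ b ⊠ b ⊠ b ⊠ b ⊠ g(a, a, b) ⊠ h(a, b, a) ⊞ g(b, a, b) ⊞ h(b, a, a), a ⊞ a ⊠ a ⊠ a ⊠ b ⊠ b ⊠ b ⊠ h(a, a, a) ⊞ a ⊠ a ⊠ a ⊠ b ⊠ b ⊠ b ⊠ h(a, a, a)), a, b), a, a) ⊞ b ⊞ b ⊞ b
  Order the arguments:  b ⊞ b ⊞ b ⊞ g(h(g(g(a ⊞ a ⊞ a ⊠ a ⊞ a ⊠ b ⊠ b ⊠ b ⊞ b ⊞ b ⊞ b ⊞ b, g(h(b, a, b), h(b, a, b), a ⊠ b), a ⊠ a ⊠ b ⊠ g(a, b, a) ⊠ g(b, b, a)), a ⊠ a ⊠ b ⊞ b ⊠ b ⊠ b ⊠ b ⊠ g(a, a, b) ⊠ h(a, b, a) ⊞ g(b, a, b) ⊞ h(b, a, a), a ⊞ a ⊠ a ⊠ a ⊠ b ⊠ b ⊠ b ⊠ h(a, a, a) ⊞ a ⊠ a ⊠ a ⊠ b ⊠ b ⊠ b ⊠ h(a, a, a)), a, b), a, a)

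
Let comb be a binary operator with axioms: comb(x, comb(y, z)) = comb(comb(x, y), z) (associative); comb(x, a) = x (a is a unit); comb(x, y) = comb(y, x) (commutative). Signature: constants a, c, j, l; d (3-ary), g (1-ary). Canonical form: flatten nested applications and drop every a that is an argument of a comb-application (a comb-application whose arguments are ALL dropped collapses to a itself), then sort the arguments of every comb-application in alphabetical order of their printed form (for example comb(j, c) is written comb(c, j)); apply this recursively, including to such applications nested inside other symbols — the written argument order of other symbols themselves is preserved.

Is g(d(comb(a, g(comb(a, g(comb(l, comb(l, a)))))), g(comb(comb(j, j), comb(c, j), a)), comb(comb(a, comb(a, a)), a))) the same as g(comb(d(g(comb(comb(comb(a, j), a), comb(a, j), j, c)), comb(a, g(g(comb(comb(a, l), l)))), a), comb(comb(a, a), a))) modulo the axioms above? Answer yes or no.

Answer: no — g(d(g(g(comb(l, l))), g(comb(c, j, j, j)), a)) vs g(d(g(comb(c, j, j, j)), g(g(comb(l, l))), a))

Derivation:
Left:  g(d(comb(a, g(comb(a, g(comb(l, comb(l, a)))))), g(comb(comb(j, j), comb(c, j), a)), comb(comb(a, comb(a, a)), a)))
  Descend into:  comb(a, g(comb(a, g(comb(l, comb(l, a))))))
  Inside:  g(comb(a, g(comb(l, comb(l, a)))))  →  g(g(comb(l, l)))
  Drop the unit:  drop a
  Sort arguments:  g(g(comb(l, l)))
  Reassemble:  g(d(g(g(comb(l, l))), g(comb(c, j, j, j)), a))
Right:  g(comb(d(g(comb(comb(comb(a, j), a), comb(a, j), j, c)), comb(a, g(g(comb(comb(a, l), l)))), a), comb(comb(a, a), a)))
  Work inside:  comb(d(g(comb(comb(comb(a, j), a), comb(a, j), j, c)), comb(a, g(g(comb(comb(a, l), l)))), a), comb(comb(a, a), a))
  Un-nest:  comb(d(g(comb(comb(comb(a, j), a), comb(a, j), j, c)), comb(a, g(g(comb(comb(a, l), l)))), a), a, a, a)
  Canonicalize subterm:  d(g(comb(comb(comb(a, j), a), comb(a, j), j, c)), comb(a, g(g(comb(comb(a, l), l)))), a)  →  d(g(comb(c, j, j, j)), g(g(comb(l, l))), a)
  Unit:  drop a (×3)
  Sort arguments:  d(g(comb(c, j, j, j)), g(g(comb(l, l))), a)
  Rebuild:  g(d(g(comb(c, j, j, j)), g(g(comb(l, l))), a))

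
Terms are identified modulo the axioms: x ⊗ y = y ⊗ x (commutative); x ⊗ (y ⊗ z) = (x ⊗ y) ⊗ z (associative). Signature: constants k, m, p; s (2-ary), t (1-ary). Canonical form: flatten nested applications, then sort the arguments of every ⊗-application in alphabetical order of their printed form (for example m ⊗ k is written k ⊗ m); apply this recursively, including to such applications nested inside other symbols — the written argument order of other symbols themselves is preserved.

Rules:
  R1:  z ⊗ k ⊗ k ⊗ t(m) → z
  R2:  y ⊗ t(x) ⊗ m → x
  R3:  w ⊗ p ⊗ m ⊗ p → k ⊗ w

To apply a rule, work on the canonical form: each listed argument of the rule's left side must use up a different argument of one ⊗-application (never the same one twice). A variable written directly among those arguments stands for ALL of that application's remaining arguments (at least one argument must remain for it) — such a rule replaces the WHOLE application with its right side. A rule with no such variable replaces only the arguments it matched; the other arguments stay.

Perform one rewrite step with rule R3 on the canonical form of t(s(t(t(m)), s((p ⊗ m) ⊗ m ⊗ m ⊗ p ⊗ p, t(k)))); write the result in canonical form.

Canonical form:  t(s(t(t(m)), s(m ⊗ m ⊗ m ⊗ p ⊗ p ⊗ p, t(k))))
Apply R3:  consuming m, p, p;  w := m ⊗ m ⊗ p
The variable takes the whole remainder — replace the entire application.
Giving:  t(s(t(t(m)), s(k ⊗ m ⊗ m ⊗ p, t(k))))

Answer: t(s(t(t(m)), s(k ⊗ m ⊗ m ⊗ p, t(k))))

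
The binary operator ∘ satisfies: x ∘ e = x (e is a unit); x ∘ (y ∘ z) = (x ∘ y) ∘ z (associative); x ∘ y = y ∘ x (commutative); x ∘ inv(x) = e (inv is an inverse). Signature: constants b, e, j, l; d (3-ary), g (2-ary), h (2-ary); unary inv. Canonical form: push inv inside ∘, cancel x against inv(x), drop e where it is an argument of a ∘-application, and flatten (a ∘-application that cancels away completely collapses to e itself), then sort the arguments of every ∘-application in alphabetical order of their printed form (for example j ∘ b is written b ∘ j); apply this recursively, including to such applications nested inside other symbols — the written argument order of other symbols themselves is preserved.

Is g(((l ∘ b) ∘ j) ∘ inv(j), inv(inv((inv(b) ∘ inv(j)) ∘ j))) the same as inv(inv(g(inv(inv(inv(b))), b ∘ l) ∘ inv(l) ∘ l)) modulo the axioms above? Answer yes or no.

Left:  g(((l ∘ b) ∘ j) ∘ inv(j), inv(inv((inv(b) ∘ inv(j)) ∘ j)))
  Work inside:  ((l ∘ b) ∘ j) ∘ inv(j)
  Cancel:  j cancels
  Collect:  l ∘ b
  Sort:  b ∘ l
  Rebuild:  g(b ∘ l, inv(b))
Right:  inv(inv(g(inv(inv(inv(b))), b ∘ l) ∘ inv(l) ∘ l))
  Push inv inside:  distribute inv over ∘ and collapse double inv
  Cancel inverse pairs:  l cancels
  Collect:  g(inv(b), b ∘ l)

Answer: no — g(b ∘ l, inv(b)) vs g(inv(b), b ∘ l)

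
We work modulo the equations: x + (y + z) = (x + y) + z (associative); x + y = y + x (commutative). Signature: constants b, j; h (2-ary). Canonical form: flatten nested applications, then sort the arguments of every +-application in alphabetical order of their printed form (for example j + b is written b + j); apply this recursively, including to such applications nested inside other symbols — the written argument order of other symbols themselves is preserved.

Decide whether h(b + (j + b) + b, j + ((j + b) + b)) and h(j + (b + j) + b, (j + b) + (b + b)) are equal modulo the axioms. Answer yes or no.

Answer: no — h(b + b + b + j, b + b + j + j) vs h(b + b + j + j, b + b + b + j)

Derivation:
Left:  h(b + (j + b) + b, j + ((j + b) + b))
  Focus inside:  j + ((j + b) + b)
  Un-nest:  j + j + b + b
  Order the arguments:  b + b + j + j
  Put back:  h(b + b + b + j, b + b + j + j)
Right:  h(j + (b + j) + b, (j + b) + (b + b))
  Focus inside:  (j + b) + (b + b)
  Merge nested applications:  j + b + b + b
  Sort:  b + b + b + j
  Put back:  h(b + b + j + j, b + b + b + j)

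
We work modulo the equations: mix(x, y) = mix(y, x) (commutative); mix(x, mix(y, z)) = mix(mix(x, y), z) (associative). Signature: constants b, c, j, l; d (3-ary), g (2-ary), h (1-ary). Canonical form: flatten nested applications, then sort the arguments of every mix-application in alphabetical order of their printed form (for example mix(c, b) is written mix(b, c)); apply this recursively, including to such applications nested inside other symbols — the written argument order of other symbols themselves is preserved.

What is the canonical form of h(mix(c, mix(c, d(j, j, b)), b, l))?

Answer: h(mix(b, c, c, d(j, j, b), l))

Derivation:
Descend into:  mix(c, mix(c, d(j, j, b)), b, l)
Un-nest:  mix(c, c, d(j, j, b), b, l)
Sort:  mix(b, c, c, d(j, j, b), l)
Put back:  h(mix(b, c, c, d(j, j, b), l))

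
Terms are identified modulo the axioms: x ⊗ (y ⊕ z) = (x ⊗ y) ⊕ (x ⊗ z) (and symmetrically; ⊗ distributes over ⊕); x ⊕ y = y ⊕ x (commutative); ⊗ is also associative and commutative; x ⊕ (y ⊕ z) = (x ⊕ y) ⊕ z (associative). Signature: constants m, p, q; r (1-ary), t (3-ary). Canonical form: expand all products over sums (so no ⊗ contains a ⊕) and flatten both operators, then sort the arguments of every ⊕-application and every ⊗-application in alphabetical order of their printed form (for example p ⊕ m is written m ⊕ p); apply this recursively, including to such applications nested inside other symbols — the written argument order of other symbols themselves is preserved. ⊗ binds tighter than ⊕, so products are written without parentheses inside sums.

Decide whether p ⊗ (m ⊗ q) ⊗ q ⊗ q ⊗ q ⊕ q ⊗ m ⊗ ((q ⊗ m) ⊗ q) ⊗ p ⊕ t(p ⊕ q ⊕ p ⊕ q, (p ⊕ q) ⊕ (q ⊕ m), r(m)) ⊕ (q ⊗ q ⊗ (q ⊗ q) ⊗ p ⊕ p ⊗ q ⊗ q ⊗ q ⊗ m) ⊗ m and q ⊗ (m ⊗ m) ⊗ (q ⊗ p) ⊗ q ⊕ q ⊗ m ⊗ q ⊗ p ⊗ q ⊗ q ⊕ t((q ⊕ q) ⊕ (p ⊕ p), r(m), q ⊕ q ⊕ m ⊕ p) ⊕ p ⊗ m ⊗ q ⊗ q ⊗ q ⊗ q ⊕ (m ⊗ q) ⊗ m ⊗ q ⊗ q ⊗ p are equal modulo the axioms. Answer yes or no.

Left:  p ⊗ (m ⊗ q) ⊗ q ⊗ q ⊗ q ⊕ q ⊗ m ⊗ ((q ⊗ m) ⊗ q) ⊗ p ⊕ t(p ⊕ q ⊕ p ⊕ q, (p ⊕ q) ⊕ (q ⊕ m), r(m)) ⊕ (q ⊗ q ⊗ (q ⊗ q) ⊗ p ⊕ p ⊗ q ⊗ q ⊗ q ⊗ m) ⊗ m
  Expand:  m ⊗ p ⊗ q ⊗ q ⊗ q ⊗ q ⊕ m ⊗ m ⊗ p ⊗ q ⊗ q ⊗ q ⊕ t(p ⊕ p ⊕ q ⊕ q, m ⊕ p ⊕ q ⊕ q, r(m)) ⊕ m ⊗ p ⊗ q ⊗ q ⊗ q ⊗ q ⊕ m ⊗ m ⊗ p ⊗ q ⊗ q ⊗ q
  Sort arguments:  m ⊗ m ⊗ p ⊗ q ⊗ q ⊗ q ⊕ m ⊗ m ⊗ p ⊗ q ⊗ q ⊗ q ⊕ m ⊗ p ⊗ q ⊗ q ⊗ q ⊗ q ⊕ m ⊗ p ⊗ q ⊗ q ⊗ q ⊗ q ⊕ t(p ⊕ p ⊕ q ⊕ q, m ⊕ p ⊕ q ⊕ q, r(m))
Right:  q ⊗ (m ⊗ m) ⊗ (q ⊗ p) ⊗ q ⊕ q ⊗ m ⊗ q ⊗ p ⊗ q ⊗ q ⊕ t((q ⊕ q) ⊕ (p ⊕ p), r(m), q ⊕ q ⊕ m ⊕ p) ⊕ p ⊗ m ⊗ q ⊗ q ⊗ q ⊗ q ⊕ (m ⊗ q) ⊗ m ⊗ q ⊗ q ⊗ p
  Un-nest:  m ⊗ m ⊗ p ⊗ q ⊗ q ⊗ q ⊕ m ⊗ p ⊗ q ⊗ q ⊗ q ⊗ q ⊕ t(p ⊕ p ⊕ q ⊕ q, r(m), m ⊕ p ⊕ q ⊕ q) ⊕ m ⊗ p ⊗ q ⊗ q ⊗ q ⊗ q ⊕ m ⊗ m ⊗ p ⊗ q ⊗ q ⊗ q
  Sort:  m ⊗ m ⊗ p ⊗ q ⊗ q ⊗ q ⊕ m ⊗ m ⊗ p ⊗ q ⊗ q ⊗ q ⊕ m ⊗ p ⊗ q ⊗ q ⊗ q ⊗ q ⊕ m ⊗ p ⊗ q ⊗ q ⊗ q ⊗ q ⊕ t(p ⊕ p ⊕ q ⊕ q, r(m), m ⊕ p ⊕ q ⊕ q)

Answer: no — m ⊗ m ⊗ p ⊗ q ⊗ q ⊗ q ⊕ m ⊗ m ⊗ p ⊗ q ⊗ q ⊗ q ⊕ m ⊗ p ⊗ q ⊗ q ⊗ q ⊗ q ⊕ m ⊗ p ⊗ q ⊗ q ⊗ q ⊗ q ⊕ t(p ⊕ p ⊕ q ⊕ q, m ⊕ p ⊕ q ⊕ q, r(m)) vs m ⊗ m ⊗ p ⊗ q ⊗ q ⊗ q ⊕ m ⊗ m ⊗ p ⊗ q ⊗ q ⊗ q ⊕ m ⊗ p ⊗ q ⊗ q ⊗ q ⊗ q ⊕ m ⊗ p ⊗ q ⊗ q ⊗ q ⊗ q ⊕ t(p ⊕ p ⊕ q ⊕ q, r(m), m ⊕ p ⊕ q ⊕ q)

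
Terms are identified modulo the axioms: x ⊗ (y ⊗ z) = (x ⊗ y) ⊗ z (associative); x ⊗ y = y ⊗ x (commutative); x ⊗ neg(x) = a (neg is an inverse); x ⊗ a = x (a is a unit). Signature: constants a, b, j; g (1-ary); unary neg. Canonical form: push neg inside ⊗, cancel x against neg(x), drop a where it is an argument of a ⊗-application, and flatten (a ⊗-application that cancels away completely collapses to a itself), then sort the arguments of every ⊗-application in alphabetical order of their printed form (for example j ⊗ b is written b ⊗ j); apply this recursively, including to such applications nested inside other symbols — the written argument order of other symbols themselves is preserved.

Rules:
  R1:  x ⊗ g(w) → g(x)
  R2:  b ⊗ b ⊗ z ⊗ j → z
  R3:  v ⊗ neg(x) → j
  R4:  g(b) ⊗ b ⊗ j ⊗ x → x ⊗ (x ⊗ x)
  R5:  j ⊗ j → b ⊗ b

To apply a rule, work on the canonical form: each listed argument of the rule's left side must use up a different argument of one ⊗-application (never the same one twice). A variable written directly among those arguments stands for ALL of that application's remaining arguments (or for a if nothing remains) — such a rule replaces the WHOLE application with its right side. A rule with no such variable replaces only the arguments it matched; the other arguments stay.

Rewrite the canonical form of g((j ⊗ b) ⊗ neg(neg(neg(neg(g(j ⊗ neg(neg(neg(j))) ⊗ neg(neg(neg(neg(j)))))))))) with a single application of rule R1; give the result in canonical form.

Canonical form:  g(b ⊗ g(j) ⊗ j)
R1 matches:  uses g(j);  w := j, x := b ⊗ j
Every leftover argument binds to the variable; the entire application is replaced.
Giving:  g(g(b ⊗ j))

Answer: g(g(b ⊗ j))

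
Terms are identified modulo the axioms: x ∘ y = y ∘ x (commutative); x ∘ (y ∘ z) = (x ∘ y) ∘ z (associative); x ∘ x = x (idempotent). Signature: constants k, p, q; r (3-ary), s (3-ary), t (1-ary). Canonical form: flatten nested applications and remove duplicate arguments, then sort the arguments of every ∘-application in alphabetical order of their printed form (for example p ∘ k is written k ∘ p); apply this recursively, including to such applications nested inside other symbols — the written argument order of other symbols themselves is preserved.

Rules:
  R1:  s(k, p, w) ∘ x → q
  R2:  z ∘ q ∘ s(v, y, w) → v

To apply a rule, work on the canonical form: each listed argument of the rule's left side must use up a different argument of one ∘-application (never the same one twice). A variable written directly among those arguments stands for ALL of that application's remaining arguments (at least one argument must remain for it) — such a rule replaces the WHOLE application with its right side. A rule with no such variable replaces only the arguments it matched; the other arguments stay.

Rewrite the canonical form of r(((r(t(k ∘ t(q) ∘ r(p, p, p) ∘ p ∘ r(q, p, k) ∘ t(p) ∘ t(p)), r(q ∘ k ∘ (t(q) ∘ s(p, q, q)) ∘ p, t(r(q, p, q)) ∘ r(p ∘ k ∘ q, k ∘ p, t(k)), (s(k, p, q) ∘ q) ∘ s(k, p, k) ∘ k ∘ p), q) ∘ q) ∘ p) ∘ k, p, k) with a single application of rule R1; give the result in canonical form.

Canonical form:  r(k ∘ p ∘ q ∘ r(t(k ∘ p ∘ r(p, p, p) ∘ r(q, p, k) ∘ t(p) ∘ t(q)), r(k ∘ p ∘ q ∘ s(p, q, q) ∘ t(q), r(k ∘ p ∘ q, k ∘ p, t(k)) ∘ t(r(q, p, q)), k ∘ p ∘ q ∘ s(k, p, k) ∘ s(k, p, q)), q), p, k)
Apply R1:  consuming s(k, p, k);  w := k, x := k ∘ p ∘ q ∘ s(k, p, q)
The extension variable absorbs all remaining arguments, so the whole application is rewritten.
New term:  r(k ∘ p ∘ q ∘ r(t(k ∘ p ∘ r(p, p, p) ∘ r(q, p, k) ∘ t(p) ∘ t(q)), r(k ∘ p ∘ q ∘ s(p, q, q) ∘ t(q), r(k ∘ p ∘ q, k ∘ p, t(k)) ∘ t(r(q, p, q)), q), q), p, k)

Answer: r(k ∘ p ∘ q ∘ r(t(k ∘ p ∘ r(p, p, p) ∘ r(q, p, k) ∘ t(p) ∘ t(q)), r(k ∘ p ∘ q ∘ s(p, q, q) ∘ t(q), r(k ∘ p ∘ q, k ∘ p, t(k)) ∘ t(r(q, p, q)), q), q), p, k)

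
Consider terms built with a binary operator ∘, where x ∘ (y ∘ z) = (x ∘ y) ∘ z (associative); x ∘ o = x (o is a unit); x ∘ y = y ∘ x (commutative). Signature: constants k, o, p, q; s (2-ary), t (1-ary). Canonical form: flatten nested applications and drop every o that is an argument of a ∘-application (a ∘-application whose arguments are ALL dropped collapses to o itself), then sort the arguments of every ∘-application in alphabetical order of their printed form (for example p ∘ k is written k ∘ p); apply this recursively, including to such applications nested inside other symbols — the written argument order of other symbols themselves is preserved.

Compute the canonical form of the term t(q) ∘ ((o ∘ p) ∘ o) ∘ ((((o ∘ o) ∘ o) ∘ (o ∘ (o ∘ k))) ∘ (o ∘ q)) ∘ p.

Answer: k ∘ p ∘ p ∘ q ∘ t(q)

Derivation:
Merge nested applications:  t(q) ∘ o ∘ p ∘ o ∘ o ∘ o ∘ o ∘ o ∘ o ∘ k ∘ o ∘ q ∘ p
Units out:  drop o (×8)
Sort arguments:  k ∘ p ∘ p ∘ q ∘ t(q)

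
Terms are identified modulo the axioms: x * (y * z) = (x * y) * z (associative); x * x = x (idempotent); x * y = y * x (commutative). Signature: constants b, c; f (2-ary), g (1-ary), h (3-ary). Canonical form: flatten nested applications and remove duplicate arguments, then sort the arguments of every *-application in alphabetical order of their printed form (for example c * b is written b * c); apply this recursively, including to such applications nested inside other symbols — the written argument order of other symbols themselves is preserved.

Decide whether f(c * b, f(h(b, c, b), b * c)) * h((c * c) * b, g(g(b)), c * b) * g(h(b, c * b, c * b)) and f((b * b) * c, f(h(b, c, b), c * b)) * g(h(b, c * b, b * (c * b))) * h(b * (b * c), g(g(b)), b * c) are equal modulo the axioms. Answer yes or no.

Answer: yes — both canonical forms are f(b * c, f(h(b, c, b), b * c)) * g(h(b, b * c, b * c)) * h(b * c, g(g(b)), b * c)

Derivation:
Left:  f(c * b, f(h(b, c, b), b * c)) * h((c * c) * b, g(g(b)), c * b) * g(h(b, c * b, c * b))
  Inside:  f(c * b, f(h(b, c, b), b * c))  →  f(b * c, f(h(b, c, b), b * c))
  Simplify inside:  h((c * c) * b, g(g(b)), c * b)  →  h(b * c, g(g(b)), b * c)
  Canonicalize subterm:  g(h(b, c * b, c * b))  →  g(h(b, b * c, b * c))
  Sort:  f(b * c, f(h(b, c, b), b * c)) * g(h(b, b * c, b * c)) * h(b * c, g(g(b)), b * c)
Right:  f((b * b) * c, f(h(b, c, b), c * b)) * g(h(b, c * b, b * (c * b))) * h(b * (b * c), g(g(b)), b * c)
  Canonicalize subterm:  f((b * b) * c, f(h(b, c, b), c * b))  →  f(b * c, f(h(b, c, b), b * c))
  Canonicalize subterm:  g(h(b, c * b, b * (c * b)))  →  g(h(b, b * c, b * c))
  Canonicalize subterm:  h(b * (b * c), g(g(b)), b * c)  →  h(b * c, g(g(b)), b * c)
  Sort arguments:  f(b * c, f(h(b, c, b), b * c)) * g(h(b, b * c, b * c)) * h(b * c, g(g(b)), b * c)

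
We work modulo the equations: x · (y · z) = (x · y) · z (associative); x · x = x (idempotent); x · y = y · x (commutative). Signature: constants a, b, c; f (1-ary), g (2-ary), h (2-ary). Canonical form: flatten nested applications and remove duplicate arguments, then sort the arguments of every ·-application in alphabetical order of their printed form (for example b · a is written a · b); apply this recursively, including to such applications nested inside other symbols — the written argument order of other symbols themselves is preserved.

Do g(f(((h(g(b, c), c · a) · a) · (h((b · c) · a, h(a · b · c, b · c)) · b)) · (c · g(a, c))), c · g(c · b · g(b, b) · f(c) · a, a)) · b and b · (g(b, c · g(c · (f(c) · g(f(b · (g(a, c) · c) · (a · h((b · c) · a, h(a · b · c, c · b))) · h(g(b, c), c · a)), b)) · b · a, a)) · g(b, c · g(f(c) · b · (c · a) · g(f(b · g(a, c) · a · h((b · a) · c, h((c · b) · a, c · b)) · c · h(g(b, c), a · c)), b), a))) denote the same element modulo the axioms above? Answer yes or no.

Answer: no — b · g(f(a · b · c · g(a, c) · h(a · b · c, h(a · b · c, b · c)) · h(g(b, c), a · c)), c · g(a · b · c · f(c) · g(b, b), a)) vs b · g(b, c · g(a · b · c · f(c) · g(f(a · b · c · g(a, c) · h(a · b · c, h(a · b · c, b · c)) · h(g(b, c), a · c)), b), a))

Derivation:
Left:  g(f(((h(g(b, c), c · a) · a) · (h((b · c) · a, h(a · b · c, b · c)) · b)) · (c · g(a, c))), c · g(c · b · g(b, b) · f(c) · a, a)) · b
  Simplify inside:  g(f(((h(g(b, c), c · a) · a) · (h((b · c) · a, h(a · b · c, b · c)) · b)) · (c · g(a, c))), c · g(c · b · g(b, b) · f(c) · a, a))  →  g(f(a · b · c · g(a, c) · h(a · b · c, h(a · b · c, b · c)) · h(g(b, c), a · c)), c · g(a · b · c · f(c) · g(b, b), a))
  Sort arguments:  b · g(f(a · b · c · g(a, c) · h(a · b · c, h(a · b · c, b · c)) · h(g(b, c), a · c)), c · g(a · b · c · f(c) · g(b, b), a))
Right:  b · (g(b, c · g(c · (f(c) · g(f(b · (g(a, c) · c) · (a · h((b · c) · a, h(a · b · c, c · b))) · h(g(b, c), c · a)), b)) · b · a, a)) · g(b, c · g(f(c) · b · (c · a) · g(f(b · g(a, c) · a · h((b · a) · c, h((c · b) · a, c · b)) · c · h(g(b, c), a · c)), b), a)))
  Merge nested applications:  b · g(b, c · g(c · (f(c) · g(f(b · (g(a, c) · c) · (a · h((b · c) · a, h(a · b · c, c · b))) · h(g(b, c), c · a)), b)) · b · a, a)) · g(b, c · g(f(c) · b · (c · a) · g(f(b · g(a, c) · a · h((b · a) · c, h((c · b) · a, c · b)) · c · h(g(b, c), a · c)), b), a))
  Canonicalize subterm:  g(b, c · g(c · (f(c) · g(f(b · (g(a, c) · c) · (a · h((b · c) · a, h(a · b · c, c · b))) · h(g(b, c), c · a)), b)) · b · a, a))  →  g(b, c · g(a · b · c · f(c) · g(f(a · b · c · g(a, c) · h(a · b · c, h(a · b · c, b · c)) · h(g(b, c), a · c)), b), a))
  Inside:  g(b, c · g(f(c) · b · (c · a) · g(f(b · g(a, c) · a · h((b · a) · c, h((c · b) · a, c · b)) · c · h(g(b, c), a · c)), b), a))  →  g(b, c · g(a · b · c · f(c) · g(f(a · b · c · g(a, c) · h(a · b · c, h(a · b · c, b · c)) · h(g(b, c), a · c)), b), a))
  Idempotence:  drop duplicate g(b, c · g(a · b · c · f(c) · g(f(a · b · c · g(a, c) · h(a · b · c, h(a · b · c, b · c)) · h(g(b, c), a · c)), b), a))
  Sort arguments:  b · g(b, c · g(a · b · c · f(c) · g(f(a · b · c · g(a, c) · h(a · b · c, h(a · b · c, b · c)) · h(g(b, c), a · c)), b), a))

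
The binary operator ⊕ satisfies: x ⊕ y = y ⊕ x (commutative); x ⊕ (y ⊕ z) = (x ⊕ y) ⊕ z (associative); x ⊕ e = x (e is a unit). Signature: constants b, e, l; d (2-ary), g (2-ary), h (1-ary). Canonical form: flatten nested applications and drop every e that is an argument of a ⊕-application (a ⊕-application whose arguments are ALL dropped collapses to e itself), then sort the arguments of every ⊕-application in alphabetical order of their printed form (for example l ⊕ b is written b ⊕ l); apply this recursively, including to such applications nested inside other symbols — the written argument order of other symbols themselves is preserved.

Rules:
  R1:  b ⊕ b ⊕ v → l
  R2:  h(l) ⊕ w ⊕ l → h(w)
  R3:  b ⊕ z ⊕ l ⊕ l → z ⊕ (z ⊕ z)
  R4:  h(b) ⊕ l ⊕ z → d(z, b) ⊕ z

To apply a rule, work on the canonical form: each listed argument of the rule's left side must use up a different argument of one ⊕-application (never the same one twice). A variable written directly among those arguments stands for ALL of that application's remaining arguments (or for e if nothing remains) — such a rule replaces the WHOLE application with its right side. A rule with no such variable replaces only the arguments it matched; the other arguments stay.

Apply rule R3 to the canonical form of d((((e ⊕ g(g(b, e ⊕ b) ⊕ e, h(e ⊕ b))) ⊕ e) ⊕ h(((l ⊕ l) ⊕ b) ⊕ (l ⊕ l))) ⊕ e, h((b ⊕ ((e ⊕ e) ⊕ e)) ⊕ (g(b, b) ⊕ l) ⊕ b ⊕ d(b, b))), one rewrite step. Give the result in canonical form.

Answer: d(g(g(b, b), h(b)) ⊕ h(l ⊕ l ⊕ l ⊕ l ⊕ l ⊕ l), h(b ⊕ b ⊕ d(b, b) ⊕ g(b, b) ⊕ l))

Derivation:
Canonical form:  d(g(g(b, b), h(b)) ⊕ h(b ⊕ l ⊕ l ⊕ l ⊕ l), h(b ⊕ b ⊕ d(b, b) ⊕ g(b, b) ⊕ l))
Apply R3:  consuming b, l, l;  z := l ⊕ l
The variable takes the whole remainder — replace the entire application.
Giving:  d(g(g(b, b), h(b)) ⊕ h(l ⊕ l ⊕ l ⊕ l ⊕ l ⊕ l), h(b ⊕ b ⊕ d(b, b) ⊕ g(b, b) ⊕ l))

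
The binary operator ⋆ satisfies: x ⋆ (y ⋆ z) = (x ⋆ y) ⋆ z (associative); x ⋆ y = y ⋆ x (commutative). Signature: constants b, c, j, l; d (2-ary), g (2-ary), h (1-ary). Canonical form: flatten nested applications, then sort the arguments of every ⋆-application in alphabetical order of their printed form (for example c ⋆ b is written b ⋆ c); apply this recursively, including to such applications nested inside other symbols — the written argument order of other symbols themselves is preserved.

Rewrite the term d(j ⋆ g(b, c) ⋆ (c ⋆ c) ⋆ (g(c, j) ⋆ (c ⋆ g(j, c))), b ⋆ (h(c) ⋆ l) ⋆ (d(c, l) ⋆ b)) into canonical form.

Answer: d(c ⋆ c ⋆ c ⋆ g(b, c) ⋆ g(c, j) ⋆ g(j, c) ⋆ j, b ⋆ b ⋆ d(c, l) ⋆ h(c) ⋆ l)

Derivation:
Focus inside:  j ⋆ g(b, c) ⋆ (c ⋆ c) ⋆ (g(c, j) ⋆ (c ⋆ g(j, c)))
Flatten:  j ⋆ g(b, c) ⋆ c ⋆ c ⋆ g(c, j) ⋆ c ⋆ g(j, c)
Sort arguments:  c ⋆ c ⋆ c ⋆ g(b, c) ⋆ g(c, j) ⋆ g(j, c) ⋆ j
Rebuild:  d(c ⋆ c ⋆ c ⋆ g(b, c) ⋆ g(c, j) ⋆ g(j, c) ⋆ j, b ⋆ b ⋆ d(c, l) ⋆ h(c) ⋆ l)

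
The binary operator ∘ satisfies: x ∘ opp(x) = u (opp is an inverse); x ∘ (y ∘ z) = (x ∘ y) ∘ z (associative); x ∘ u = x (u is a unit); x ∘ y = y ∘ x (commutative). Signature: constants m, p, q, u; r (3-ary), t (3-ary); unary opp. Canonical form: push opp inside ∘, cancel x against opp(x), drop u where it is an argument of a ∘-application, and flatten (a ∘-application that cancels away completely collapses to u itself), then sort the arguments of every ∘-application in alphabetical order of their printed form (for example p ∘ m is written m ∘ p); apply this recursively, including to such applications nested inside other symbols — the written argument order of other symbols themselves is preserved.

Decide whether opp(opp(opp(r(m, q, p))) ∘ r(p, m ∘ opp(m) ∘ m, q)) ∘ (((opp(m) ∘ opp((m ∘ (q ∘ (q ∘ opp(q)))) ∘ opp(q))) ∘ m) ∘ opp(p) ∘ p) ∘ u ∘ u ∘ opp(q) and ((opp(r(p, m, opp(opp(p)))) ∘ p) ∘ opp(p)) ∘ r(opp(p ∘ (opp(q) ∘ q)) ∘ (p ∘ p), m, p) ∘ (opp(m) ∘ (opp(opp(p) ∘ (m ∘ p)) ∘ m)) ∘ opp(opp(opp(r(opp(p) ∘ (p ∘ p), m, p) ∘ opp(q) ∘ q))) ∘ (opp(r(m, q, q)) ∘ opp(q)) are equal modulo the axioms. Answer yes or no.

Left:  opp(opp(opp(r(m, q, p))) ∘ r(p, m ∘ opp(m) ∘ m, q)) ∘ (((opp(m) ∘ opp((m ∘ (q ∘ (q ∘ opp(q)))) ∘ opp(q))) ∘ m) ∘ opp(p) ∘ p) ∘ u ∘ u ∘ opp(q)
  Push opp inside:  distribute opp over ∘ and collapse double opp
  Inverses cancel:  p cancels
  Collect:  opp(r(m, q, p)) ∘ opp(r(p, m, q)) ∘ opp(m) ∘ opp(q)
  Sort arguments:  opp(m) ∘ opp(q) ∘ opp(r(m, q, p)) ∘ opp(r(p, m, q))
Right:  ((opp(r(p, m, opp(opp(p)))) ∘ p) ∘ opp(p)) ∘ r(opp(p ∘ (opp(q) ∘ q)) ∘ (p ∘ p), m, p) ∘ (opp(m) ∘ (opp(opp(p) ∘ (m ∘ p)) ∘ m)) ∘ opp(opp(opp(r(opp(p) ∘ (p ∘ p), m, p) ∘ opp(q) ∘ q))) ∘ (opp(r(m, q, q)) ∘ opp(q))
  Push opp inside:  distribute opp over ∘ and collapse double opp
  Cancel inverse pairs:  p cancels
  Collect terms:  opp(r(p, m, p)) ∘ opp(m) ∘ opp(q) ∘ opp(r(m, q, q))
  Order the arguments:  opp(m) ∘ opp(q) ∘ opp(r(m, q, q)) ∘ opp(r(p, m, p))

Answer: no — opp(m) ∘ opp(q) ∘ opp(r(m, q, p)) ∘ opp(r(p, m, q)) vs opp(m) ∘ opp(q) ∘ opp(r(m, q, q)) ∘ opp(r(p, m, p))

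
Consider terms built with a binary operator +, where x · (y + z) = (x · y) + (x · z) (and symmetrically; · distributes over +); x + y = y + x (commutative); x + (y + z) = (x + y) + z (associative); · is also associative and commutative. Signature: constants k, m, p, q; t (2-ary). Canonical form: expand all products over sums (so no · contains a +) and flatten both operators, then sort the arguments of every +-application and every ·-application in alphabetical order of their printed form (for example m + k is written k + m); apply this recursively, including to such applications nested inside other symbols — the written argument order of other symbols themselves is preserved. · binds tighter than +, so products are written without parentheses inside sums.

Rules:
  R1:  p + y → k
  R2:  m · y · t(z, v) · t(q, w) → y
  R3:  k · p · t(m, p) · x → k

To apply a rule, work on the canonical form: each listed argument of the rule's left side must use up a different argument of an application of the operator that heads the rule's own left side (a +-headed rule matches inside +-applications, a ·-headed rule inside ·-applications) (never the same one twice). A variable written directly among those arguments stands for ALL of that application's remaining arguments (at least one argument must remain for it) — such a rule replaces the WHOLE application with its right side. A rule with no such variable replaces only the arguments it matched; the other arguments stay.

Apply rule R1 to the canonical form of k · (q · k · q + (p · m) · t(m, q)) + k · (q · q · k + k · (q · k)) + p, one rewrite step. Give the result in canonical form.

Answer: k

Derivation:
Canonical form:  k · k · k · q + k · k · q · q + k · k · q · q + k · m · p · t(m, q) + p
Match R1:  consume p;  y := k · k · k · q + k · k · q · q + k · k · q · q + k · m · p · t(m, q)
Every leftover argument binds to the variable; the entire application is replaced.
New term:  k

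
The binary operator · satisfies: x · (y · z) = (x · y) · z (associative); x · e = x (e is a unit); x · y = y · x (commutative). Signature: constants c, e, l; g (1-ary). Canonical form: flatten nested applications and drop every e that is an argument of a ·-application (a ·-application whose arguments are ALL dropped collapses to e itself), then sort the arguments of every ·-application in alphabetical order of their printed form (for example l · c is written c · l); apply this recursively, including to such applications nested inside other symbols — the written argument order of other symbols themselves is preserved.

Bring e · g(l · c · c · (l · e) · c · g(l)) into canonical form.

Inside:  g(l · c · c · (l · e) · c · g(l))  →  g(c · c · c · g(l) · l · l)
Units out:  drop e
Sort:  g(c · c · c · g(l) · l · l)

Answer: g(c · c · c · g(l) · l · l)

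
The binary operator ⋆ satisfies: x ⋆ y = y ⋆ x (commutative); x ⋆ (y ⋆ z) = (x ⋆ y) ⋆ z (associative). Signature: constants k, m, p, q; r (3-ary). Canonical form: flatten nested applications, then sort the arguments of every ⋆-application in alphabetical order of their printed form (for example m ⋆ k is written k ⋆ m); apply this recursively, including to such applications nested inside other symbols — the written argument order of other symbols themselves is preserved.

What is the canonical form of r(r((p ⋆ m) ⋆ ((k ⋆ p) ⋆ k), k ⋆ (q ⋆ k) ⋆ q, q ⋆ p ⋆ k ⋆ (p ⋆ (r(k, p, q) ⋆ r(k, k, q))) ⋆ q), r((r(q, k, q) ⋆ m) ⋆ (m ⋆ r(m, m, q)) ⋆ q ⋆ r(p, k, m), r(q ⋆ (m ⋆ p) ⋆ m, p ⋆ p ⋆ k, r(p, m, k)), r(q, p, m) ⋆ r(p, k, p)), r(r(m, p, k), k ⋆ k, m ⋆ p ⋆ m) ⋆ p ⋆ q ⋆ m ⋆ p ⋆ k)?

Work inside:  r(r(m, p, k), k ⋆ k, m ⋆ p ⋆ m) ⋆ p ⋆ q ⋆ m ⋆ p ⋆ k
Inside:  r(r(m, p, k), k ⋆ k, m ⋆ p ⋆ m)  →  r(r(m, p, k), k ⋆ k, m ⋆ m ⋆ p)
Sort:  k ⋆ m ⋆ p ⋆ p ⋆ q ⋆ r(r(m, p, k), k ⋆ k, m ⋆ m ⋆ p)
Reassemble:  r(r(k ⋆ k ⋆ m ⋆ p ⋆ p, k ⋆ k ⋆ q ⋆ q, k ⋆ p ⋆ p ⋆ q ⋆ q ⋆ r(k, k, q) ⋆ r(k, p, q)), r(m ⋆ m ⋆ q ⋆ r(m, m, q) ⋆ r(p, k, m) ⋆ r(q, k, q), r(m ⋆ m ⋆ p ⋆ q, k ⋆ p ⋆ p, r(p, m, k)), r(p, k, p) ⋆ r(q, p, m)), k ⋆ m ⋆ p ⋆ p ⋆ q ⋆ r(r(m, p, k), k ⋆ k, m ⋆ m ⋆ p))

Answer: r(r(k ⋆ k ⋆ m ⋆ p ⋆ p, k ⋆ k ⋆ q ⋆ q, k ⋆ p ⋆ p ⋆ q ⋆ q ⋆ r(k, k, q) ⋆ r(k, p, q)), r(m ⋆ m ⋆ q ⋆ r(m, m, q) ⋆ r(p, k, m) ⋆ r(q, k, q), r(m ⋆ m ⋆ p ⋆ q, k ⋆ p ⋆ p, r(p, m, k)), r(p, k, p) ⋆ r(q, p, m)), k ⋆ m ⋆ p ⋆ p ⋆ q ⋆ r(r(m, p, k), k ⋆ k, m ⋆ m ⋆ p))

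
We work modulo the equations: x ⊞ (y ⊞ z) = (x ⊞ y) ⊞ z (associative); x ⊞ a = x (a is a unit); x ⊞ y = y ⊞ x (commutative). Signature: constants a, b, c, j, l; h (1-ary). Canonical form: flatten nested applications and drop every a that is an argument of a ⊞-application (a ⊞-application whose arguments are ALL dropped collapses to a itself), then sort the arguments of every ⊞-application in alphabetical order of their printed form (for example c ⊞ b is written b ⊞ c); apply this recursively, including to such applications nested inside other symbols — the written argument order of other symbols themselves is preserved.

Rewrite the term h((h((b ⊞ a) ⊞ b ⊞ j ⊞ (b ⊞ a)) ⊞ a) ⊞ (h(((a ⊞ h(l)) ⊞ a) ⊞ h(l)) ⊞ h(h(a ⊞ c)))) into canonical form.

Descend into:  (h((b ⊞ a) ⊞ b ⊞ j ⊞ (b ⊞ a)) ⊞ a) ⊞ (h(((a ⊞ h(l)) ⊞ a) ⊞ h(l)) ⊞ h(h(a ⊞ c)))
Un-nest:  h((b ⊞ a) ⊞ b ⊞ j ⊞ (b ⊞ a)) ⊞ a ⊞ h(((a ⊞ h(l)) ⊞ a) ⊞ h(l)) ⊞ h(h(a ⊞ c))
Canonicalize subterm:  h((b ⊞ a) ⊞ b ⊞ j ⊞ (b ⊞ a))  →  h(b ⊞ b ⊞ b ⊞ j)
Simplify inside:  h(((a ⊞ h(l)) ⊞ a) ⊞ h(l))  →  h(h(l) ⊞ h(l))
Canonicalize subterm:  h(h(a ⊞ c))  →  h(h(c))
Units out:  drop a
Sort:  h(b ⊞ b ⊞ b ⊞ j) ⊞ h(h(c)) ⊞ h(h(l) ⊞ h(l))
Rebuild:  h(h(b ⊞ b ⊞ b ⊞ j) ⊞ h(h(c)) ⊞ h(h(l) ⊞ h(l)))

Answer: h(h(b ⊞ b ⊞ b ⊞ j) ⊞ h(h(c)) ⊞ h(h(l) ⊞ h(l)))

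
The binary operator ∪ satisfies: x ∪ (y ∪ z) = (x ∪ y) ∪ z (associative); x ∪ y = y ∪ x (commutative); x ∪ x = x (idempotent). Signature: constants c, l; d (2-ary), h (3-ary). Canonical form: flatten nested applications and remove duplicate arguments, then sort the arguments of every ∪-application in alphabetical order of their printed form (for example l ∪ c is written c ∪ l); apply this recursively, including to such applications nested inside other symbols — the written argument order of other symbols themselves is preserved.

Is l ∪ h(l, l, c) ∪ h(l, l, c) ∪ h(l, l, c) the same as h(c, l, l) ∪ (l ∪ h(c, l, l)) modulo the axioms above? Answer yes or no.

Answer: no — h(l, l, c) ∪ l vs h(c, l, l) ∪ l

Derivation:
Left:  l ∪ h(l, l, c) ∪ h(l, l, c) ∪ h(l, l, c)
  Deduplicate:  drop duplicate h(l, l, c), h(l, l, c)
  Order the arguments:  h(l, l, c) ∪ l
Right:  h(c, l, l) ∪ (l ∪ h(c, l, l))
  Un-nest:  h(c, l, l) ∪ l ∪ h(c, l, l)
  Idempotence:  drop duplicate h(c, l, l)
  Order the arguments:  h(c, l, l) ∪ l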